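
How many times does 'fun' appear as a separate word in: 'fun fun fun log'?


Scanning each word for exact match 'fun':
  Word 1: 'fun' -> MATCH
  Word 2: 'fun' -> MATCH
  Word 3: 'fun' -> MATCH
  Word 4: 'log' -> no
Total matches: 3

3


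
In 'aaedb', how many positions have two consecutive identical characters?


Looking for consecutive identical characters in 'aaedb':
  pos 0-1: 'a' vs 'a' -> MATCH ('aa')
  pos 1-2: 'a' vs 'e' -> different
  pos 2-3: 'e' vs 'd' -> different
  pos 3-4: 'd' vs 'b' -> different
Consecutive identical pairs: ['aa']
Count: 1

1


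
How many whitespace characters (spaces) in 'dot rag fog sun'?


\s matches whitespace characters (spaces, tabs, etc.).
Text: 'dot rag fog sun'
This text has 4 words separated by spaces.
Number of spaces = number of words - 1 = 4 - 1 = 3

3


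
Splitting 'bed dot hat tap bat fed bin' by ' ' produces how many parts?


Splitting by ' ' breaks the string at each occurrence of the separator.
Text: 'bed dot hat tap bat fed bin'
Parts after split:
  Part 1: 'bed'
  Part 2: 'dot'
  Part 3: 'hat'
  Part 4: 'tap'
  Part 5: 'bat'
  Part 6: 'fed'
  Part 7: 'bin'
Total parts: 7

7


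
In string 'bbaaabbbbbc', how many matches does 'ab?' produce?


Pattern 'ab?' matches 'a' optionally followed by 'b'.
String: 'bbaaabbbbbc'
Scanning left to right for 'a' then checking next char:
  Match 1: 'a' (a not followed by b)
  Match 2: 'a' (a not followed by b)
  Match 3: 'ab' (a followed by b)
Total matches: 3

3


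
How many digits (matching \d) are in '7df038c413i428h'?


\d matches any digit 0-9.
Scanning '7df038c413i428h':
  pos 0: '7' -> DIGIT
  pos 3: '0' -> DIGIT
  pos 4: '3' -> DIGIT
  pos 5: '8' -> DIGIT
  pos 7: '4' -> DIGIT
  pos 8: '1' -> DIGIT
  pos 9: '3' -> DIGIT
  pos 11: '4' -> DIGIT
  pos 12: '2' -> DIGIT
  pos 13: '8' -> DIGIT
Digits found: ['7', '0', '3', '8', '4', '1', '3', '4', '2', '8']
Total: 10

10


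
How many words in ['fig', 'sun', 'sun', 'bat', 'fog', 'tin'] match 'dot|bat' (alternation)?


Alternation 'dot|bat' matches either 'dot' or 'bat'.
Checking each word:
  'fig' -> no
  'sun' -> no
  'sun' -> no
  'bat' -> MATCH
  'fog' -> no
  'tin' -> no
Matches: ['bat']
Count: 1

1


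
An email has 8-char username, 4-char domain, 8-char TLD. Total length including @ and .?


An email address has format: username@domain.tld
Username length: 8
'@' character: 1
Domain length: 4
'.' character: 1
TLD length: 8
Total = 8 + 1 + 4 + 1 + 8 = 22

22


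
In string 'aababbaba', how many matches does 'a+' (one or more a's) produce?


Pattern 'a+' matches one or more consecutive a's.
String: 'aababbaba'
Scanning for runs of a:
  Match 1: 'aa' (length 2)
  Match 2: 'a' (length 1)
  Match 3: 'a' (length 1)
  Match 4: 'a' (length 1)
Total matches: 4

4


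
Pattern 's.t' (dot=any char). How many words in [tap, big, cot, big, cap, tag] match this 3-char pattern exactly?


Pattern 's.t' means: starts with 's', any single char, ends with 't'.
Checking each word (must be exactly 3 chars):
  'tap' (len=3): no
  'big' (len=3): no
  'cot' (len=3): no
  'big' (len=3): no
  'cap' (len=3): no
  'tag' (len=3): no
Matching words: []
Total: 0

0


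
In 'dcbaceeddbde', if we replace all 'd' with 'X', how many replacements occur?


re.sub('d', 'X', text) replaces every occurrence of 'd' with 'X'.
Text: 'dcbaceeddbde'
Scanning for 'd':
  pos 0: 'd' -> replacement #1
  pos 7: 'd' -> replacement #2
  pos 8: 'd' -> replacement #3
  pos 10: 'd' -> replacement #4
Total replacements: 4

4


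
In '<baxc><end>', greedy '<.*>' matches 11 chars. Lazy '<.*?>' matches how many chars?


Greedy '<.*>' tries to match as MUCH as possible.
Lazy '<.*?>' tries to match as LITTLE as possible.

String: '<baxc><end>'
Greedy '<.*>' starts at first '<' and extends to the LAST '>': '<baxc><end>' (11 chars)
Lazy '<.*?>' starts at first '<' and stops at the FIRST '>': '<baxc>' (6 chars)

6


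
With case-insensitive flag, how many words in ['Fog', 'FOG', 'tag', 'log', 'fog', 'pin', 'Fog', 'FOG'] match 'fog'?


Case-insensitive matching: compare each word's lowercase form to 'fog'.
  'Fog' -> lower='fog' -> MATCH
  'FOG' -> lower='fog' -> MATCH
  'tag' -> lower='tag' -> no
  'log' -> lower='log' -> no
  'fog' -> lower='fog' -> MATCH
  'pin' -> lower='pin' -> no
  'Fog' -> lower='fog' -> MATCH
  'FOG' -> lower='fog' -> MATCH
Matches: ['Fog', 'FOG', 'fog', 'Fog', 'FOG']
Count: 5

5


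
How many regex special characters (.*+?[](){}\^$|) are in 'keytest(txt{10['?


Regex special characters are: . * + ? [ ] ( ) { } \ ^ $ |
Scanning 'keytest(txt{10[':
  pos 7: '(' -> SPECIAL
  pos 11: '{' -> SPECIAL
  pos 14: '[' -> SPECIAL
Special chars found: ['(', '{', '[']
Total: 3

3


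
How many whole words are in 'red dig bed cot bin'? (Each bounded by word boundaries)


Word boundaries (\b) mark the start/end of each word.
Text: 'red dig bed cot bin'
Splitting by whitespace:
  Word 1: 'red'
  Word 2: 'dig'
  Word 3: 'bed'
  Word 4: 'cot'
  Word 5: 'bin'
Total whole words: 5

5


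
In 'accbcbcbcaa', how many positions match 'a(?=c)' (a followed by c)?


Lookahead 'a(?=c)' matches 'a' only when followed by 'c'.
String: 'accbcbcbcaa'
Checking each position where char is 'a':
  pos 0: 'a' -> MATCH (next='c')
  pos 9: 'a' -> no (next='a')
Matching positions: [0]
Count: 1

1


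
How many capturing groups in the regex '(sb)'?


To count capturing groups, count each '(' that starts a group.
Pattern: '(sb)'
Walking through the pattern:
  Position 0: '(' -> group #1
Total capturing groups: 1

1


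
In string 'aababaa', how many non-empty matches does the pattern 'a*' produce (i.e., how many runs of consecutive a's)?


Pattern 'a*' matches zero or more a's. We want non-empty runs of consecutive a's.
String: 'aababaa'
Walking through the string to find runs of a's:
  Run 1: positions 0-1 -> 'aa'
  Run 2: positions 3-3 -> 'a'
  Run 3: positions 5-6 -> 'aa'
Non-empty runs found: ['aa', 'a', 'aa']
Count: 3

3


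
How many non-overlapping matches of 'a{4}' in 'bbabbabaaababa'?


Pattern 'a{4}' matches exactly 4 consecutive a's (greedy, non-overlapping).
String: 'bbabbabaaababa'
Scanning for runs of a's:
  Run at pos 2: 'a' (length 1) -> 0 match(es)
  Run at pos 5: 'a' (length 1) -> 0 match(es)
  Run at pos 7: 'aaa' (length 3) -> 0 match(es)
  Run at pos 11: 'a' (length 1) -> 0 match(es)
  Run at pos 13: 'a' (length 1) -> 0 match(es)
Matches found: []
Total: 0

0


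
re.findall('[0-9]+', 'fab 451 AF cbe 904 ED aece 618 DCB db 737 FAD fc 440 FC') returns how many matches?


Pattern '[0-9]+' finds one or more digits.
Text: 'fab 451 AF cbe 904 ED aece 618 DCB db 737 FAD fc 440 FC'
Scanning for matches:
  Match 1: '451'
  Match 2: '904'
  Match 3: '618'
  Match 4: '737'
  Match 5: '440'
Total matches: 5

5


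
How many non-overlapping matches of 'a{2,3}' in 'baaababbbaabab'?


Pattern 'a{2,3}' matches between 2 and 3 consecutive a's (greedy).
String: 'baaababbbaabab'
Finding runs of a's and applying greedy matching:
  Run at pos 1: 'aaa' (length 3)
  Run at pos 5: 'a' (length 1)
  Run at pos 9: 'aa' (length 2)
  Run at pos 12: 'a' (length 1)
Matches: ['aaa', 'aa']
Count: 2

2


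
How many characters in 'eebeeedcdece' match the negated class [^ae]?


Negated class [^ae] matches any char NOT in {a, e}
Scanning 'eebeeedcdece':
  pos 0: 'e' -> no (excluded)
  pos 1: 'e' -> no (excluded)
  pos 2: 'b' -> MATCH
  pos 3: 'e' -> no (excluded)
  pos 4: 'e' -> no (excluded)
  pos 5: 'e' -> no (excluded)
  pos 6: 'd' -> MATCH
  pos 7: 'c' -> MATCH
  pos 8: 'd' -> MATCH
  pos 9: 'e' -> no (excluded)
  pos 10: 'c' -> MATCH
  pos 11: 'e' -> no (excluded)
Total matches: 5

5


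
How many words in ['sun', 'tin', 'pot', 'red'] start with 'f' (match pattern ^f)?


Pattern ^f anchors to start of word. Check which words begin with 'f':
  'sun' -> no
  'tin' -> no
  'pot' -> no
  'red' -> no
Matching words: []
Count: 0

0


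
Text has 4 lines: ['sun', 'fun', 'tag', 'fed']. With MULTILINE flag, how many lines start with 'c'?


With MULTILINE flag, ^ matches the start of each line.
Lines: ['sun', 'fun', 'tag', 'fed']
Checking which lines start with 'c':
  Line 1: 'sun' -> no
  Line 2: 'fun' -> no
  Line 3: 'tag' -> no
  Line 4: 'fed' -> no
Matching lines: []
Count: 0

0


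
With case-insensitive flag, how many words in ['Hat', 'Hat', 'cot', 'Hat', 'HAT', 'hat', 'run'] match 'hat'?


Case-insensitive matching: compare each word's lowercase form to 'hat'.
  'Hat' -> lower='hat' -> MATCH
  'Hat' -> lower='hat' -> MATCH
  'cot' -> lower='cot' -> no
  'Hat' -> lower='hat' -> MATCH
  'HAT' -> lower='hat' -> MATCH
  'hat' -> lower='hat' -> MATCH
  'run' -> lower='run' -> no
Matches: ['Hat', 'Hat', 'Hat', 'HAT', 'hat']
Count: 5

5


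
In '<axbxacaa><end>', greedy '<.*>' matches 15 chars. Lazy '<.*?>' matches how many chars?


Greedy '<.*>' tries to match as MUCH as possible.
Lazy '<.*?>' tries to match as LITTLE as possible.

String: '<axbxacaa><end>'
Greedy '<.*>' starts at first '<' and extends to the LAST '>': '<axbxacaa><end>' (15 chars)
Lazy '<.*?>' starts at first '<' and stops at the FIRST '>': '<axbxacaa>' (10 chars)

10


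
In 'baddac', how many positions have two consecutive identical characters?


Looking for consecutive identical characters in 'baddac':
  pos 0-1: 'b' vs 'a' -> different
  pos 1-2: 'a' vs 'd' -> different
  pos 2-3: 'd' vs 'd' -> MATCH ('dd')
  pos 3-4: 'd' vs 'a' -> different
  pos 4-5: 'a' vs 'c' -> different
Consecutive identical pairs: ['dd']
Count: 1

1


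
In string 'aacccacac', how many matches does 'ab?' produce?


Pattern 'ab?' matches 'a' optionally followed by 'b'.
String: 'aacccacac'
Scanning left to right for 'a' then checking next char:
  Match 1: 'a' (a not followed by b)
  Match 2: 'a' (a not followed by b)
  Match 3: 'a' (a not followed by b)
  Match 4: 'a' (a not followed by b)
Total matches: 4

4


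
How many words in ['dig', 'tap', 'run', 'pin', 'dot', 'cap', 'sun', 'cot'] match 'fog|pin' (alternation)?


Alternation 'fog|pin' matches either 'fog' or 'pin'.
Checking each word:
  'dig' -> no
  'tap' -> no
  'run' -> no
  'pin' -> MATCH
  'dot' -> no
  'cap' -> no
  'sun' -> no
  'cot' -> no
Matches: ['pin']
Count: 1

1


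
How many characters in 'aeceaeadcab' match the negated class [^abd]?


Negated class [^abd] matches any char NOT in {a, b, d}
Scanning 'aeceaeadcab':
  pos 0: 'a' -> no (excluded)
  pos 1: 'e' -> MATCH
  pos 2: 'c' -> MATCH
  pos 3: 'e' -> MATCH
  pos 4: 'a' -> no (excluded)
  pos 5: 'e' -> MATCH
  pos 6: 'a' -> no (excluded)
  pos 7: 'd' -> no (excluded)
  pos 8: 'c' -> MATCH
  pos 9: 'a' -> no (excluded)
  pos 10: 'b' -> no (excluded)
Total matches: 5

5


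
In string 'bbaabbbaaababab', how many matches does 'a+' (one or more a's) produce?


Pattern 'a+' matches one or more consecutive a's.
String: 'bbaabbbaaababab'
Scanning for runs of a:
  Match 1: 'aa' (length 2)
  Match 2: 'aaa' (length 3)
  Match 3: 'a' (length 1)
  Match 4: 'a' (length 1)
Total matches: 4

4


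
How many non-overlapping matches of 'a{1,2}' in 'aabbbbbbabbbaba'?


Pattern 'a{1,2}' matches between 1 and 2 consecutive a's (greedy).
String: 'aabbbbbbabbbaba'
Finding runs of a's and applying greedy matching:
  Run at pos 0: 'aa' (length 2)
  Run at pos 8: 'a' (length 1)
  Run at pos 12: 'a' (length 1)
  Run at pos 14: 'a' (length 1)
Matches: ['aa', 'a', 'a', 'a']
Count: 4

4


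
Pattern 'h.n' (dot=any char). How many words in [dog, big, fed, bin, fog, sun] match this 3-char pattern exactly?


Pattern 'h.n' means: starts with 'h', any single char, ends with 'n'.
Checking each word (must be exactly 3 chars):
  'dog' (len=3): no
  'big' (len=3): no
  'fed' (len=3): no
  'bin' (len=3): no
  'fog' (len=3): no
  'sun' (len=3): no
Matching words: []
Total: 0

0


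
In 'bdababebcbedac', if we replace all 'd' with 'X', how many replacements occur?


re.sub('d', 'X', text) replaces every occurrence of 'd' with 'X'.
Text: 'bdababebcbedac'
Scanning for 'd':
  pos 1: 'd' -> replacement #1
  pos 11: 'd' -> replacement #2
Total replacements: 2

2


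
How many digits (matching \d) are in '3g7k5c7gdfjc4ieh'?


\d matches any digit 0-9.
Scanning '3g7k5c7gdfjc4ieh':
  pos 0: '3' -> DIGIT
  pos 2: '7' -> DIGIT
  pos 4: '5' -> DIGIT
  pos 6: '7' -> DIGIT
  pos 12: '4' -> DIGIT
Digits found: ['3', '7', '5', '7', '4']
Total: 5

5


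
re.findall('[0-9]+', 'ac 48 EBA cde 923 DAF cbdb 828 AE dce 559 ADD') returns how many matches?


Pattern '[0-9]+' finds one or more digits.
Text: 'ac 48 EBA cde 923 DAF cbdb 828 AE dce 559 ADD'
Scanning for matches:
  Match 1: '48'
  Match 2: '923'
  Match 3: '828'
  Match 4: '559'
Total matches: 4

4


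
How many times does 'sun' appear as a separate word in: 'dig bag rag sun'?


Scanning each word for exact match 'sun':
  Word 1: 'dig' -> no
  Word 2: 'bag' -> no
  Word 3: 'rag' -> no
  Word 4: 'sun' -> MATCH
Total matches: 1

1


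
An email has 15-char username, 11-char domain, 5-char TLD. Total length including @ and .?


An email address has format: username@domain.tld
Username length: 15
'@' character: 1
Domain length: 11
'.' character: 1
TLD length: 5
Total = 15 + 1 + 11 + 1 + 5 = 33

33


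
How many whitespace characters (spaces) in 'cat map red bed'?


\s matches whitespace characters (spaces, tabs, etc.).
Text: 'cat map red bed'
This text has 4 words separated by spaces.
Number of spaces = number of words - 1 = 4 - 1 = 3

3


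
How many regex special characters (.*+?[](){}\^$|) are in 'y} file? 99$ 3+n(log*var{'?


Regex special characters are: . * + ? [ ] ( ) { } \ ^ $ |
Scanning 'y} file? 99$ 3+n(log*var{':
  pos 1: '}' -> SPECIAL
  pos 7: '?' -> SPECIAL
  pos 11: '$' -> SPECIAL
  pos 14: '+' -> SPECIAL
  pos 16: '(' -> SPECIAL
  pos 20: '*' -> SPECIAL
  pos 24: '{' -> SPECIAL
Special chars found: ['}', '?', '$', '+', '(', '*', '{']
Total: 7

7


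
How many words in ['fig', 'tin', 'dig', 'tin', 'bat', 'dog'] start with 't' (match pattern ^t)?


Pattern ^t anchors to start of word. Check which words begin with 't':
  'fig' -> no
  'tin' -> MATCH (starts with 't')
  'dig' -> no
  'tin' -> MATCH (starts with 't')
  'bat' -> no
  'dog' -> no
Matching words: ['tin', 'tin']
Count: 2

2


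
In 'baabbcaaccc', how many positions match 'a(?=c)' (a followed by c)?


Lookahead 'a(?=c)' matches 'a' only when followed by 'c'.
String: 'baabbcaaccc'
Checking each position where char is 'a':
  pos 1: 'a' -> no (next='a')
  pos 2: 'a' -> no (next='b')
  pos 6: 'a' -> no (next='a')
  pos 7: 'a' -> MATCH (next='c')
Matching positions: [7]
Count: 1

1


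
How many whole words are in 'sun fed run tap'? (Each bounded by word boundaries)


Word boundaries (\b) mark the start/end of each word.
Text: 'sun fed run tap'
Splitting by whitespace:
  Word 1: 'sun'
  Word 2: 'fed'
  Word 3: 'run'
  Word 4: 'tap'
Total whole words: 4

4


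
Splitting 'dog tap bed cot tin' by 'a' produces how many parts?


Splitting by 'a' breaks the string at each occurrence of the separator.
Text: 'dog tap bed cot tin'
Parts after split:
  Part 1: 'dog t'
  Part 2: 'p bed cot tin'
Total parts: 2

2


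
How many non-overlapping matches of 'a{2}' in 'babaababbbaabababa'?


Pattern 'a{2}' matches exactly 2 consecutive a's (greedy, non-overlapping).
String: 'babaababbbaabababa'
Scanning for runs of a's:
  Run at pos 1: 'a' (length 1) -> 0 match(es)
  Run at pos 3: 'aa' (length 2) -> 1 match(es)
  Run at pos 6: 'a' (length 1) -> 0 match(es)
  Run at pos 10: 'aa' (length 2) -> 1 match(es)
  Run at pos 13: 'a' (length 1) -> 0 match(es)
  Run at pos 15: 'a' (length 1) -> 0 match(es)
  Run at pos 17: 'a' (length 1) -> 0 match(es)
Matches found: ['aa', 'aa']
Total: 2

2


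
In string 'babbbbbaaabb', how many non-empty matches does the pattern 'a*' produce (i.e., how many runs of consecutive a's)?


Pattern 'a*' matches zero or more a's. We want non-empty runs of consecutive a's.
String: 'babbbbbaaabb'
Walking through the string to find runs of a's:
  Run 1: positions 1-1 -> 'a'
  Run 2: positions 7-9 -> 'aaa'
Non-empty runs found: ['a', 'aaa']
Count: 2

2


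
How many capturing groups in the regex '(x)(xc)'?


To count capturing groups, count each '(' that starts a group.
Pattern: '(x)(xc)'
Walking through the pattern:
  Position 0: '(' -> group #1
  Position 3: '(' -> group #2
Total capturing groups: 2

2


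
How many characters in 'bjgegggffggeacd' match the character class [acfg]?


Character class [acfg] matches any of: {a, c, f, g}
Scanning string 'bjgegggffggeacd' character by character:
  pos 0: 'b' -> no
  pos 1: 'j' -> no
  pos 2: 'g' -> MATCH
  pos 3: 'e' -> no
  pos 4: 'g' -> MATCH
  pos 5: 'g' -> MATCH
  pos 6: 'g' -> MATCH
  pos 7: 'f' -> MATCH
  pos 8: 'f' -> MATCH
  pos 9: 'g' -> MATCH
  pos 10: 'g' -> MATCH
  pos 11: 'e' -> no
  pos 12: 'a' -> MATCH
  pos 13: 'c' -> MATCH
  pos 14: 'd' -> no
Total matches: 10

10


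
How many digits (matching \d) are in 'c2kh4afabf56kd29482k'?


\d matches any digit 0-9.
Scanning 'c2kh4afabf56kd29482k':
  pos 1: '2' -> DIGIT
  pos 4: '4' -> DIGIT
  pos 10: '5' -> DIGIT
  pos 11: '6' -> DIGIT
  pos 14: '2' -> DIGIT
  pos 15: '9' -> DIGIT
  pos 16: '4' -> DIGIT
  pos 17: '8' -> DIGIT
  pos 18: '2' -> DIGIT
Digits found: ['2', '4', '5', '6', '2', '9', '4', '8', '2']
Total: 9

9


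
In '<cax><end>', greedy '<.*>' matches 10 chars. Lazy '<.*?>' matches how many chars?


Greedy '<.*>' tries to match as MUCH as possible.
Lazy '<.*?>' tries to match as LITTLE as possible.

String: '<cax><end>'
Greedy '<.*>' starts at first '<' and extends to the LAST '>': '<cax><end>' (10 chars)
Lazy '<.*?>' starts at first '<' and stops at the FIRST '>': '<cax>' (5 chars)

5


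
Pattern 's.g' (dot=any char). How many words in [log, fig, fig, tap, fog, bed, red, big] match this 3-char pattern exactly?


Pattern 's.g' means: starts with 's', any single char, ends with 'g'.
Checking each word (must be exactly 3 chars):
  'log' (len=3): no
  'fig' (len=3): no
  'fig' (len=3): no
  'tap' (len=3): no
  'fog' (len=3): no
  'bed' (len=3): no
  'red' (len=3): no
  'big' (len=3): no
Matching words: []
Total: 0

0


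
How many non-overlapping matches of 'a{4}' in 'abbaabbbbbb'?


Pattern 'a{4}' matches exactly 4 consecutive a's (greedy, non-overlapping).
String: 'abbaabbbbbb'
Scanning for runs of a's:
  Run at pos 0: 'a' (length 1) -> 0 match(es)
  Run at pos 3: 'aa' (length 2) -> 0 match(es)
Matches found: []
Total: 0

0


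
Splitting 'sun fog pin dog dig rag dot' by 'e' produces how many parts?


Splitting by 'e' breaks the string at each occurrence of the separator.
Text: 'sun fog pin dog dig rag dot'
Parts after split:
  Part 1: 'sun fog pin dog dig rag dot'
Total parts: 1

1


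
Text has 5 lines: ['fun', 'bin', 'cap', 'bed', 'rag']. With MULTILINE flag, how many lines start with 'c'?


With MULTILINE flag, ^ matches the start of each line.
Lines: ['fun', 'bin', 'cap', 'bed', 'rag']
Checking which lines start with 'c':
  Line 1: 'fun' -> no
  Line 2: 'bin' -> no
  Line 3: 'cap' -> MATCH
  Line 4: 'bed' -> no
  Line 5: 'rag' -> no
Matching lines: ['cap']
Count: 1

1


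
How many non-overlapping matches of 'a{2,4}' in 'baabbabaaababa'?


Pattern 'a{2,4}' matches between 2 and 4 consecutive a's (greedy).
String: 'baabbabaaababa'
Finding runs of a's and applying greedy matching:
  Run at pos 1: 'aa' (length 2)
  Run at pos 5: 'a' (length 1)
  Run at pos 7: 'aaa' (length 3)
  Run at pos 11: 'a' (length 1)
  Run at pos 13: 'a' (length 1)
Matches: ['aa', 'aaa']
Count: 2

2


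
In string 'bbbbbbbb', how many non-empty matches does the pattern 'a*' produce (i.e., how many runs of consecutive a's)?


Pattern 'a*' matches zero or more a's. We want non-empty runs of consecutive a's.
String: 'bbbbbbbb'
Walking through the string to find runs of a's:
Non-empty runs found: []
Count: 0

0


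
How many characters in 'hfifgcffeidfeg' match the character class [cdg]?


Character class [cdg] matches any of: {c, d, g}
Scanning string 'hfifgcffeidfeg' character by character:
  pos 0: 'h' -> no
  pos 1: 'f' -> no
  pos 2: 'i' -> no
  pos 3: 'f' -> no
  pos 4: 'g' -> MATCH
  pos 5: 'c' -> MATCH
  pos 6: 'f' -> no
  pos 7: 'f' -> no
  pos 8: 'e' -> no
  pos 9: 'i' -> no
  pos 10: 'd' -> MATCH
  pos 11: 'f' -> no
  pos 12: 'e' -> no
  pos 13: 'g' -> MATCH
Total matches: 4

4


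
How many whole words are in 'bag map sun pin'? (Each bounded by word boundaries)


Word boundaries (\b) mark the start/end of each word.
Text: 'bag map sun pin'
Splitting by whitespace:
  Word 1: 'bag'
  Word 2: 'map'
  Word 3: 'sun'
  Word 4: 'pin'
Total whole words: 4

4


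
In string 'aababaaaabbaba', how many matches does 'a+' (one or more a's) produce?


Pattern 'a+' matches one or more consecutive a's.
String: 'aababaaaabbaba'
Scanning for runs of a:
  Match 1: 'aa' (length 2)
  Match 2: 'a' (length 1)
  Match 3: 'aaaa' (length 4)
  Match 4: 'a' (length 1)
  Match 5: 'a' (length 1)
Total matches: 5

5


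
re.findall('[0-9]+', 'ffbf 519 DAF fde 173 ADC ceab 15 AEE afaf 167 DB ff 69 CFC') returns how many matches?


Pattern '[0-9]+' finds one or more digits.
Text: 'ffbf 519 DAF fde 173 ADC ceab 15 AEE afaf 167 DB ff 69 CFC'
Scanning for matches:
  Match 1: '519'
  Match 2: '173'
  Match 3: '15'
  Match 4: '167'
  Match 5: '69'
Total matches: 5

5


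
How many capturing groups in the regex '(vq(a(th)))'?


To count capturing groups, count each '(' that starts a group.
Pattern: '(vq(a(th)))'
Walking through the pattern:
  Position 0: '(' -> group #1
  Position 3: '(' -> group #2
  Position 5: '(' -> group #3
Total capturing groups: 3

3


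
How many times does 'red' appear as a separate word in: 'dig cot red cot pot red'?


Scanning each word for exact match 'red':
  Word 1: 'dig' -> no
  Word 2: 'cot' -> no
  Word 3: 'red' -> MATCH
  Word 4: 'cot' -> no
  Word 5: 'pot' -> no
  Word 6: 'red' -> MATCH
Total matches: 2

2


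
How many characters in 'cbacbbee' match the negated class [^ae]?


Negated class [^ae] matches any char NOT in {a, e}
Scanning 'cbacbbee':
  pos 0: 'c' -> MATCH
  pos 1: 'b' -> MATCH
  pos 2: 'a' -> no (excluded)
  pos 3: 'c' -> MATCH
  pos 4: 'b' -> MATCH
  pos 5: 'b' -> MATCH
  pos 6: 'e' -> no (excluded)
  pos 7: 'e' -> no (excluded)
Total matches: 5

5


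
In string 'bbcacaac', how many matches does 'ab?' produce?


Pattern 'ab?' matches 'a' optionally followed by 'b'.
String: 'bbcacaac'
Scanning left to right for 'a' then checking next char:
  Match 1: 'a' (a not followed by b)
  Match 2: 'a' (a not followed by b)
  Match 3: 'a' (a not followed by b)
Total matches: 3

3


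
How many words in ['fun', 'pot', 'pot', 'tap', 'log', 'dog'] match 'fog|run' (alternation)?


Alternation 'fog|run' matches either 'fog' or 'run'.
Checking each word:
  'fun' -> no
  'pot' -> no
  'pot' -> no
  'tap' -> no
  'log' -> no
  'dog' -> no
Matches: []
Count: 0

0


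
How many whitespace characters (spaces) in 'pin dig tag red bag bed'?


\s matches whitespace characters (spaces, tabs, etc.).
Text: 'pin dig tag red bag bed'
This text has 6 words separated by spaces.
Number of spaces = number of words - 1 = 6 - 1 = 5

5


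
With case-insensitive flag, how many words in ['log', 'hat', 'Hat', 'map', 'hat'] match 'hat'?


Case-insensitive matching: compare each word's lowercase form to 'hat'.
  'log' -> lower='log' -> no
  'hat' -> lower='hat' -> MATCH
  'Hat' -> lower='hat' -> MATCH
  'map' -> lower='map' -> no
  'hat' -> lower='hat' -> MATCH
Matches: ['hat', 'Hat', 'hat']
Count: 3

3


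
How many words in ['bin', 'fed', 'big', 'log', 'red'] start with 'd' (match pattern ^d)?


Pattern ^d anchors to start of word. Check which words begin with 'd':
  'bin' -> no
  'fed' -> no
  'big' -> no
  'log' -> no
  'red' -> no
Matching words: []
Count: 0

0


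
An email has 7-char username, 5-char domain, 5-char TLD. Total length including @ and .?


An email address has format: username@domain.tld
Username length: 7
'@' character: 1
Domain length: 5
'.' character: 1
TLD length: 5
Total = 7 + 1 + 5 + 1 + 5 = 19

19


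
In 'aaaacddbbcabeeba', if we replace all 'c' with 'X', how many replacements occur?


re.sub('c', 'X', text) replaces every occurrence of 'c' with 'X'.
Text: 'aaaacddbbcabeeba'
Scanning for 'c':
  pos 4: 'c' -> replacement #1
  pos 9: 'c' -> replacement #2
Total replacements: 2

2


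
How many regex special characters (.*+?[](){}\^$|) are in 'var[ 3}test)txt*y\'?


Regex special characters are: . * + ? [ ] ( ) { } \ ^ $ |
Scanning 'var[ 3}test)txt*y\':
  pos 3: '[' -> SPECIAL
  pos 6: '}' -> SPECIAL
  pos 11: ')' -> SPECIAL
  pos 15: '*' -> SPECIAL
  pos 17: '\' -> SPECIAL
Special chars found: ['[', '}', ')', '*', '\\']
Total: 5

5


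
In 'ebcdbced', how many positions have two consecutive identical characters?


Looking for consecutive identical characters in 'ebcdbced':
  pos 0-1: 'e' vs 'b' -> different
  pos 1-2: 'b' vs 'c' -> different
  pos 2-3: 'c' vs 'd' -> different
  pos 3-4: 'd' vs 'b' -> different
  pos 4-5: 'b' vs 'c' -> different
  pos 5-6: 'c' vs 'e' -> different
  pos 6-7: 'e' vs 'd' -> different
Consecutive identical pairs: []
Count: 0

0


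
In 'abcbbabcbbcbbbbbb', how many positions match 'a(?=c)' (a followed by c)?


Lookahead 'a(?=c)' matches 'a' only when followed by 'c'.
String: 'abcbbabcbbcbbbbbb'
Checking each position where char is 'a':
  pos 0: 'a' -> no (next='b')
  pos 5: 'a' -> no (next='b')
Matching positions: []
Count: 0

0


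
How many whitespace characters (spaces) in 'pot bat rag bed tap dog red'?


\s matches whitespace characters (spaces, tabs, etc.).
Text: 'pot bat rag bed tap dog red'
This text has 7 words separated by spaces.
Number of spaces = number of words - 1 = 7 - 1 = 6

6


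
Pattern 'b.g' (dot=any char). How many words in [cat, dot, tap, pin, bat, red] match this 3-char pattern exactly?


Pattern 'b.g' means: starts with 'b', any single char, ends with 'g'.
Checking each word (must be exactly 3 chars):
  'cat' (len=3): no
  'dot' (len=3): no
  'tap' (len=3): no
  'pin' (len=3): no
  'bat' (len=3): no
  'red' (len=3): no
Matching words: []
Total: 0

0


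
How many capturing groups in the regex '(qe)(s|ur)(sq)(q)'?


To count capturing groups, count each '(' that starts a group.
Pattern: '(qe)(s|ur)(sq)(q)'
Walking through the pattern:
  Position 0: '(' -> group #1
  Position 4: '(' -> group #2
  Position 10: '(' -> group #3
  Position 14: '(' -> group #4
Total capturing groups: 4

4


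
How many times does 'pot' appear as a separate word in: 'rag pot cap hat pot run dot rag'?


Scanning each word for exact match 'pot':
  Word 1: 'rag' -> no
  Word 2: 'pot' -> MATCH
  Word 3: 'cap' -> no
  Word 4: 'hat' -> no
  Word 5: 'pot' -> MATCH
  Word 6: 'run' -> no
  Word 7: 'dot' -> no
  Word 8: 'rag' -> no
Total matches: 2

2


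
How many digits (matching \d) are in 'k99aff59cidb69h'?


\d matches any digit 0-9.
Scanning 'k99aff59cidb69h':
  pos 1: '9' -> DIGIT
  pos 2: '9' -> DIGIT
  pos 6: '5' -> DIGIT
  pos 7: '9' -> DIGIT
  pos 12: '6' -> DIGIT
  pos 13: '9' -> DIGIT
Digits found: ['9', '9', '5', '9', '6', '9']
Total: 6

6


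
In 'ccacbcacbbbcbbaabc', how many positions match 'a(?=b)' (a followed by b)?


Lookahead 'a(?=b)' matches 'a' only when followed by 'b'.
String: 'ccacbcacbbbcbbaabc'
Checking each position where char is 'a':
  pos 2: 'a' -> no (next='c')
  pos 6: 'a' -> no (next='c')
  pos 14: 'a' -> no (next='a')
  pos 15: 'a' -> MATCH (next='b')
Matching positions: [15]
Count: 1

1


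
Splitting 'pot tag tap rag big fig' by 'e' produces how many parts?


Splitting by 'e' breaks the string at each occurrence of the separator.
Text: 'pot tag tap rag big fig'
Parts after split:
  Part 1: 'pot tag tap rag big fig'
Total parts: 1

1


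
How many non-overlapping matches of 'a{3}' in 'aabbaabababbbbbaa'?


Pattern 'a{3}' matches exactly 3 consecutive a's (greedy, non-overlapping).
String: 'aabbaabababbbbbaa'
Scanning for runs of a's:
  Run at pos 0: 'aa' (length 2) -> 0 match(es)
  Run at pos 4: 'aa' (length 2) -> 0 match(es)
  Run at pos 7: 'a' (length 1) -> 0 match(es)
  Run at pos 9: 'a' (length 1) -> 0 match(es)
  Run at pos 15: 'aa' (length 2) -> 0 match(es)
Matches found: []
Total: 0

0


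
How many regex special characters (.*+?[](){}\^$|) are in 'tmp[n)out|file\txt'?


Regex special characters are: . * + ? [ ] ( ) { } \ ^ $ |
Scanning 'tmp[n)out|file\txt':
  pos 3: '[' -> SPECIAL
  pos 5: ')' -> SPECIAL
  pos 9: '|' -> SPECIAL
  pos 14: '\' -> SPECIAL
Special chars found: ['[', ')', '|', '\\']
Total: 4

4


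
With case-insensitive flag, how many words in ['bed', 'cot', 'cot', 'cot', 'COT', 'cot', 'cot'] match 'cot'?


Case-insensitive matching: compare each word's lowercase form to 'cot'.
  'bed' -> lower='bed' -> no
  'cot' -> lower='cot' -> MATCH
  'cot' -> lower='cot' -> MATCH
  'cot' -> lower='cot' -> MATCH
  'COT' -> lower='cot' -> MATCH
  'cot' -> lower='cot' -> MATCH
  'cot' -> lower='cot' -> MATCH
Matches: ['cot', 'cot', 'cot', 'COT', 'cot', 'cot']
Count: 6

6


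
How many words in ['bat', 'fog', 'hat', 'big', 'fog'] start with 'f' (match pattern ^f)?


Pattern ^f anchors to start of word. Check which words begin with 'f':
  'bat' -> no
  'fog' -> MATCH (starts with 'f')
  'hat' -> no
  'big' -> no
  'fog' -> MATCH (starts with 'f')
Matching words: ['fog', 'fog']
Count: 2

2


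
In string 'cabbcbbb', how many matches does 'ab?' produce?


Pattern 'ab?' matches 'a' optionally followed by 'b'.
String: 'cabbcbbb'
Scanning left to right for 'a' then checking next char:
  Match 1: 'ab' (a followed by b)
Total matches: 1

1


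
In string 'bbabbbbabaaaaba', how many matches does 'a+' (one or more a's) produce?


Pattern 'a+' matches one or more consecutive a's.
String: 'bbabbbbabaaaaba'
Scanning for runs of a:
  Match 1: 'a' (length 1)
  Match 2: 'a' (length 1)
  Match 3: 'aaaa' (length 4)
  Match 4: 'a' (length 1)
Total matches: 4

4


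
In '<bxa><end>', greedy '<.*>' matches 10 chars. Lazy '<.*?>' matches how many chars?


Greedy '<.*>' tries to match as MUCH as possible.
Lazy '<.*?>' tries to match as LITTLE as possible.

String: '<bxa><end>'
Greedy '<.*>' starts at first '<' and extends to the LAST '>': '<bxa><end>' (10 chars)
Lazy '<.*?>' starts at first '<' and stops at the FIRST '>': '<bxa>' (5 chars)

5


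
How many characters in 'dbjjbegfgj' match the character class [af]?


Character class [af] matches any of: {a, f}
Scanning string 'dbjjbegfgj' character by character:
  pos 0: 'd' -> no
  pos 1: 'b' -> no
  pos 2: 'j' -> no
  pos 3: 'j' -> no
  pos 4: 'b' -> no
  pos 5: 'e' -> no
  pos 6: 'g' -> no
  pos 7: 'f' -> MATCH
  pos 8: 'g' -> no
  pos 9: 'j' -> no
Total matches: 1

1


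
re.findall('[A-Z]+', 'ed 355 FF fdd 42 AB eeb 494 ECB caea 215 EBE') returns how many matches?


Pattern '[A-Z]+' finds one or more uppercase letters.
Text: 'ed 355 FF fdd 42 AB eeb 494 ECB caea 215 EBE'
Scanning for matches:
  Match 1: 'FF'
  Match 2: 'AB'
  Match 3: 'ECB'
  Match 4: 'EBE'
Total matches: 4

4


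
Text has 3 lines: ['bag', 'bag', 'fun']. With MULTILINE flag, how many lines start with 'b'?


With MULTILINE flag, ^ matches the start of each line.
Lines: ['bag', 'bag', 'fun']
Checking which lines start with 'b':
  Line 1: 'bag' -> MATCH
  Line 2: 'bag' -> MATCH
  Line 3: 'fun' -> no
Matching lines: ['bag', 'bag']
Count: 2

2


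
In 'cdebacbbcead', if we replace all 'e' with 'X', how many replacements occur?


re.sub('e', 'X', text) replaces every occurrence of 'e' with 'X'.
Text: 'cdebacbbcead'
Scanning for 'e':
  pos 2: 'e' -> replacement #1
  pos 9: 'e' -> replacement #2
Total replacements: 2

2


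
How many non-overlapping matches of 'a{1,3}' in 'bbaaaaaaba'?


Pattern 'a{1,3}' matches between 1 and 3 consecutive a's (greedy).
String: 'bbaaaaaaba'
Finding runs of a's and applying greedy matching:
  Run at pos 2: 'aaaaaa' (length 6)
  Run at pos 9: 'a' (length 1)
Matches: ['aaa', 'aaa', 'a']
Count: 3

3


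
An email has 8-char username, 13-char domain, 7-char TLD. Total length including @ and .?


An email address has format: username@domain.tld
Username length: 8
'@' character: 1
Domain length: 13
'.' character: 1
TLD length: 7
Total = 8 + 1 + 13 + 1 + 7 = 30

30


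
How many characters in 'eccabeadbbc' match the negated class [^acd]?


Negated class [^acd] matches any char NOT in {a, c, d}
Scanning 'eccabeadbbc':
  pos 0: 'e' -> MATCH
  pos 1: 'c' -> no (excluded)
  pos 2: 'c' -> no (excluded)
  pos 3: 'a' -> no (excluded)
  pos 4: 'b' -> MATCH
  pos 5: 'e' -> MATCH
  pos 6: 'a' -> no (excluded)
  pos 7: 'd' -> no (excluded)
  pos 8: 'b' -> MATCH
  pos 9: 'b' -> MATCH
  pos 10: 'c' -> no (excluded)
Total matches: 5

5


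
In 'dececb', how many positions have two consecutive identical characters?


Looking for consecutive identical characters in 'dececb':
  pos 0-1: 'd' vs 'e' -> different
  pos 1-2: 'e' vs 'c' -> different
  pos 2-3: 'c' vs 'e' -> different
  pos 3-4: 'e' vs 'c' -> different
  pos 4-5: 'c' vs 'b' -> different
Consecutive identical pairs: []
Count: 0

0


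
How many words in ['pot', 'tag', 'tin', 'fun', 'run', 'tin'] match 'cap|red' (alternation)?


Alternation 'cap|red' matches either 'cap' or 'red'.
Checking each word:
  'pot' -> no
  'tag' -> no
  'tin' -> no
  'fun' -> no
  'run' -> no
  'tin' -> no
Matches: []
Count: 0

0


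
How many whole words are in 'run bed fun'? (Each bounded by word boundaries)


Word boundaries (\b) mark the start/end of each word.
Text: 'run bed fun'
Splitting by whitespace:
  Word 1: 'run'
  Word 2: 'bed'
  Word 3: 'fun'
Total whole words: 3

3


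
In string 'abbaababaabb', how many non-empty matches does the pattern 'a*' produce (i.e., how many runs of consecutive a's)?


Pattern 'a*' matches zero or more a's. We want non-empty runs of consecutive a's.
String: 'abbaababaabb'
Walking through the string to find runs of a's:
  Run 1: positions 0-0 -> 'a'
  Run 2: positions 3-4 -> 'aa'
  Run 3: positions 6-6 -> 'a'
  Run 4: positions 8-9 -> 'aa'
Non-empty runs found: ['a', 'aa', 'a', 'aa']
Count: 4

4


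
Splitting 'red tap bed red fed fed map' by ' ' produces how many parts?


Splitting by ' ' breaks the string at each occurrence of the separator.
Text: 'red tap bed red fed fed map'
Parts after split:
  Part 1: 'red'
  Part 2: 'tap'
  Part 3: 'bed'
  Part 4: 'red'
  Part 5: 'fed'
  Part 6: 'fed'
  Part 7: 'map'
Total parts: 7

7


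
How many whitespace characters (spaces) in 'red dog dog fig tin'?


\s matches whitespace characters (spaces, tabs, etc.).
Text: 'red dog dog fig tin'
This text has 5 words separated by spaces.
Number of spaces = number of words - 1 = 5 - 1 = 4

4


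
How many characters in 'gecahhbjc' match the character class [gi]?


Character class [gi] matches any of: {g, i}
Scanning string 'gecahhbjc' character by character:
  pos 0: 'g' -> MATCH
  pos 1: 'e' -> no
  pos 2: 'c' -> no
  pos 3: 'a' -> no
  pos 4: 'h' -> no
  pos 5: 'h' -> no
  pos 6: 'b' -> no
  pos 7: 'j' -> no
  pos 8: 'c' -> no
Total matches: 1

1


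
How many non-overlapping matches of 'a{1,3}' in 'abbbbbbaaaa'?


Pattern 'a{1,3}' matches between 1 and 3 consecutive a's (greedy).
String: 'abbbbbbaaaa'
Finding runs of a's and applying greedy matching:
  Run at pos 0: 'a' (length 1)
  Run at pos 7: 'aaaa' (length 4)
Matches: ['a', 'aaa', 'a']
Count: 3

3


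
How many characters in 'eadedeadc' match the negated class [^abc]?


Negated class [^abc] matches any char NOT in {a, b, c}
Scanning 'eadedeadc':
  pos 0: 'e' -> MATCH
  pos 1: 'a' -> no (excluded)
  pos 2: 'd' -> MATCH
  pos 3: 'e' -> MATCH
  pos 4: 'd' -> MATCH
  pos 5: 'e' -> MATCH
  pos 6: 'a' -> no (excluded)
  pos 7: 'd' -> MATCH
  pos 8: 'c' -> no (excluded)
Total matches: 6

6


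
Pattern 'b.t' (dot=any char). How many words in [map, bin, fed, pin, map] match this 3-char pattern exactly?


Pattern 'b.t' means: starts with 'b', any single char, ends with 't'.
Checking each word (must be exactly 3 chars):
  'map' (len=3): no
  'bin' (len=3): no
  'fed' (len=3): no
  'pin' (len=3): no
  'map' (len=3): no
Matching words: []
Total: 0

0


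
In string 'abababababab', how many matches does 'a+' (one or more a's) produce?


Pattern 'a+' matches one or more consecutive a's.
String: 'abababababab'
Scanning for runs of a:
  Match 1: 'a' (length 1)
  Match 2: 'a' (length 1)
  Match 3: 'a' (length 1)
  Match 4: 'a' (length 1)
  Match 5: 'a' (length 1)
  Match 6: 'a' (length 1)
Total matches: 6

6


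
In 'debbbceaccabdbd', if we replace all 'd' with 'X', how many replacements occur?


re.sub('d', 'X', text) replaces every occurrence of 'd' with 'X'.
Text: 'debbbceaccabdbd'
Scanning for 'd':
  pos 0: 'd' -> replacement #1
  pos 12: 'd' -> replacement #2
  pos 14: 'd' -> replacement #3
Total replacements: 3

3


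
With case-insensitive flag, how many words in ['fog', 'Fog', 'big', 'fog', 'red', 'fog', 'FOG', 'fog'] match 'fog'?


Case-insensitive matching: compare each word's lowercase form to 'fog'.
  'fog' -> lower='fog' -> MATCH
  'Fog' -> lower='fog' -> MATCH
  'big' -> lower='big' -> no
  'fog' -> lower='fog' -> MATCH
  'red' -> lower='red' -> no
  'fog' -> lower='fog' -> MATCH
  'FOG' -> lower='fog' -> MATCH
  'fog' -> lower='fog' -> MATCH
Matches: ['fog', 'Fog', 'fog', 'fog', 'FOG', 'fog']
Count: 6

6


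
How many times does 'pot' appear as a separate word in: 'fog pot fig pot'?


Scanning each word for exact match 'pot':
  Word 1: 'fog' -> no
  Word 2: 'pot' -> MATCH
  Word 3: 'fig' -> no
  Word 4: 'pot' -> MATCH
Total matches: 2

2


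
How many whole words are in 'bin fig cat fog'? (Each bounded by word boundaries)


Word boundaries (\b) mark the start/end of each word.
Text: 'bin fig cat fog'
Splitting by whitespace:
  Word 1: 'bin'
  Word 2: 'fig'
  Word 3: 'cat'
  Word 4: 'fog'
Total whole words: 4

4


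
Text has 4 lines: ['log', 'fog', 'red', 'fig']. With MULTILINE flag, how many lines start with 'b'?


With MULTILINE flag, ^ matches the start of each line.
Lines: ['log', 'fog', 'red', 'fig']
Checking which lines start with 'b':
  Line 1: 'log' -> no
  Line 2: 'fog' -> no
  Line 3: 'red' -> no
  Line 4: 'fig' -> no
Matching lines: []
Count: 0

0


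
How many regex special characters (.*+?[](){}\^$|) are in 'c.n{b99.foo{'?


Regex special characters are: . * + ? [ ] ( ) { } \ ^ $ |
Scanning 'c.n{b99.foo{':
  pos 1: '.' -> SPECIAL
  pos 3: '{' -> SPECIAL
  pos 7: '.' -> SPECIAL
  pos 11: '{' -> SPECIAL
Special chars found: ['.', '{', '.', '{']
Total: 4

4


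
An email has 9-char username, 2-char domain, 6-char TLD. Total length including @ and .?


An email address has format: username@domain.tld
Username length: 9
'@' character: 1
Domain length: 2
'.' character: 1
TLD length: 6
Total = 9 + 1 + 2 + 1 + 6 = 19

19


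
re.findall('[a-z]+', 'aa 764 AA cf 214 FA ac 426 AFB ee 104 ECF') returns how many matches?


Pattern '[a-z]+' finds one or more lowercase letters.
Text: 'aa 764 AA cf 214 FA ac 426 AFB ee 104 ECF'
Scanning for matches:
  Match 1: 'aa'
  Match 2: 'cf'
  Match 3: 'ac'
  Match 4: 'ee'
Total matches: 4

4


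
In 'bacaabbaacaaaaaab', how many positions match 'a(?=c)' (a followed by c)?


Lookahead 'a(?=c)' matches 'a' only when followed by 'c'.
String: 'bacaabbaacaaaaaab'
Checking each position where char is 'a':
  pos 1: 'a' -> MATCH (next='c')
  pos 3: 'a' -> no (next='a')
  pos 4: 'a' -> no (next='b')
  pos 7: 'a' -> no (next='a')
  pos 8: 'a' -> MATCH (next='c')
  pos 10: 'a' -> no (next='a')
  pos 11: 'a' -> no (next='a')
  pos 12: 'a' -> no (next='a')
  pos 13: 'a' -> no (next='a')
  pos 14: 'a' -> no (next='a')
  pos 15: 'a' -> no (next='b')
Matching positions: [1, 8]
Count: 2

2


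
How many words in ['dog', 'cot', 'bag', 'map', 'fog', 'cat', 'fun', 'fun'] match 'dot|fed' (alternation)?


Alternation 'dot|fed' matches either 'dot' or 'fed'.
Checking each word:
  'dog' -> no
  'cot' -> no
  'bag' -> no
  'map' -> no
  'fog' -> no
  'cat' -> no
  'fun' -> no
  'fun' -> no
Matches: []
Count: 0

0
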